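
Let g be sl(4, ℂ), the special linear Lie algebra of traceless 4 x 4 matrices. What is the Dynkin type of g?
A_3

This is sl(4), which has dimension 4^2 - 1 = 15 and rank 4 - 1 = 3 (a Cartan subalgebra is the diagonal traceless matrices). In the classification of classical Lie algebras, the special linear algebra sl(n+1) has type A_n; here n = 3, so the Dynkin diagram is a chain of 3 nodes with single edges (A_3). Hence the type is A_3.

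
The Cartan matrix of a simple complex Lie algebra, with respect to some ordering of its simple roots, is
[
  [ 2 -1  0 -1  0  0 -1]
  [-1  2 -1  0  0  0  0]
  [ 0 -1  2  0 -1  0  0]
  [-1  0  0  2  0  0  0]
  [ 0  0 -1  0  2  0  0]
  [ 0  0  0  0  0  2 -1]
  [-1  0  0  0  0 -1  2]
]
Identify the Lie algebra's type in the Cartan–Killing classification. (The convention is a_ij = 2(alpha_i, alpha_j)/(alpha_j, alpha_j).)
E_7

The matrix has rank 7 with 2's on the diagonal. Reading the off-diagonal entries as Dynkin edges (a single edge where a_ij = a_ji = -1; a double or triple edge where a_ij * a_ji = 2 or 3), the diagram is a chain of 6 nodes with one extra node attached to the third node from one end (E_7). One simple-root ordering that puts it in standard form is (alpha_6, alpha_4, alpha_7, alpha_1, alpha_2, alpha_3, alpha_5). So the algebra is type E_7.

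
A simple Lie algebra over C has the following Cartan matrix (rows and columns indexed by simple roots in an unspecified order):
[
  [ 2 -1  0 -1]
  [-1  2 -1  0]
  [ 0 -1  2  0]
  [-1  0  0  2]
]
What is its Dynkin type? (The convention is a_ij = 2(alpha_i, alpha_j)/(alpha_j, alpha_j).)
A_4 (sl(5))

The matrix has rank 4 with 2's on the diagonal. Reading the off-diagonal entries as Dynkin edges (a single edge where a_ij = a_ji = -1; a double or triple edge where a_ij * a_ji = 2 or 3), the diagram is a chain of 4 nodes with single edges (A_4). One simple-root ordering that puts it in standard form is (alpha_3, alpha_2, alpha_1, alpha_4). So the algebra is type A_4, i.e. sl(5).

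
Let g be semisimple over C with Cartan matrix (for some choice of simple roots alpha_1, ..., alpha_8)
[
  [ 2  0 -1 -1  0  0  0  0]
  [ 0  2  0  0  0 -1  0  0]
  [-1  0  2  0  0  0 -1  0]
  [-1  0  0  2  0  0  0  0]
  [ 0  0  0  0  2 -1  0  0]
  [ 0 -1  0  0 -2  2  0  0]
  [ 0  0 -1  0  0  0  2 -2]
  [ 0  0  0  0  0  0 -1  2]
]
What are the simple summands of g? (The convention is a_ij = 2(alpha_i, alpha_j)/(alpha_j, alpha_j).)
B_3 (so(7)) ⊕ B_5 (so(11))

The diagram associated to this matrix has two connected components: the simple roots {alpha_2, alpha_5, alpha_6} form a chain of 3 nodes with a double edge at one end; the terminal node there is the unique short simple root (B_3), and {alpha_1, alpha_3, alpha_4, alpha_7, alpha_8} form a chain of 5 nodes with a double edge at one end; the terminal node there is the unique short simple root (B_5). A semisimple Lie algebra decomposes uniquely as the direct sum of simple ideals, one per connected component of its Dynkin diagram, so g ≅ B_3 ⊕ B_5 (dimension 21 + 55 = 76).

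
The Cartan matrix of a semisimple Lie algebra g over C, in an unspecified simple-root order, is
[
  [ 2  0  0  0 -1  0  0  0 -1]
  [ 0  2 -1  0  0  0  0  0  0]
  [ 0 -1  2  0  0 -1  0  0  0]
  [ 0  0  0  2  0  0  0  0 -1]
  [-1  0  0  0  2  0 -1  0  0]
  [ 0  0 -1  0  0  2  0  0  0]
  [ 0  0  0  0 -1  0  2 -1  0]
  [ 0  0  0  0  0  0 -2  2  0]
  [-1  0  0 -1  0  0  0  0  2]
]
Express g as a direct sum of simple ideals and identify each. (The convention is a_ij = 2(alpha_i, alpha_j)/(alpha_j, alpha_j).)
The diagram associated to this matrix has two connected components: the simple roots {alpha_2, alpha_3, alpha_6} form a chain of 3 nodes with single edges (A_3), and {alpha_1, alpha_4, alpha_5, alpha_7, alpha_8, alpha_9} form a chain of 6 nodes with a double edge at one end; the terminal node there is the unique long simple root (C_6). A semisimple Lie algebra decomposes uniquely as the direct sum of simple ideals, one per connected component of its Dynkin diagram, so g ≅ A_3 ⊕ C_6 (dimension 15 + 78 = 93).

A3 ⊕ C6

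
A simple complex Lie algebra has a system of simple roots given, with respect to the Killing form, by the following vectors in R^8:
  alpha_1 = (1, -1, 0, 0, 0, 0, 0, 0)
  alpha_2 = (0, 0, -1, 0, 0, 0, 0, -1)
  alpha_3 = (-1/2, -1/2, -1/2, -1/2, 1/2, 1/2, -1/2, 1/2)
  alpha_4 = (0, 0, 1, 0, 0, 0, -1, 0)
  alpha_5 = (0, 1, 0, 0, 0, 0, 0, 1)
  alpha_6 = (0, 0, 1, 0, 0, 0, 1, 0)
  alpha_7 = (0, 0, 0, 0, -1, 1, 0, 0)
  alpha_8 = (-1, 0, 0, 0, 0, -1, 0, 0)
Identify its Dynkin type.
E8

Compute the Cartan integers a_ij = 2(alpha_i, alpha_j)/(alpha_j, alpha_j); the resulting 8x8 Cartan matrix is
[[2, 0, 0, 0, -1, 0, 0, -1], [0, 2, 0, -1, -1, -1, 0, 0], [0, 0, 2, 0, 0, -1, 0, 0], [0, -1, 0, 2, 0, 0, 0, 0], [-1, -1, 0, 0, 2, 0, 0, 0], [0, -1, -1, 0, 0, 2, 0, 0], [0, 0, 0, 0, 0, 0, 2, -1], [-1, 0, 0, 0, 0, 0, -1, 2]].
All simple roots have the same length, so the diagram is simply laced. The associated Dynkin diagram is a chain of 7 nodes with one extra node attached to the third node from one end (E_8), so the type is E_8.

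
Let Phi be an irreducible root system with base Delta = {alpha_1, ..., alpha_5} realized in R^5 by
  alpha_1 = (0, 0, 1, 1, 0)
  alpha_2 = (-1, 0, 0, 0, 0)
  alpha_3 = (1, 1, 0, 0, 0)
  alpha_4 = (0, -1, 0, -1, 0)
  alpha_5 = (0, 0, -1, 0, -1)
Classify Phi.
B_5 (so(11))

Compute the Cartan integers a_ij = 2(alpha_i, alpha_j)/(alpha_j, alpha_j); the resulting 5x5 Cartan matrix is
[[2, 0, 0, -1, -1], [0, 2, -1, 0, 0], [0, -2, 2, -1, 0], [-1, 0, -1, 2, 0], [-1, 0, 0, 0, 2]].
The roots have two lengths (squared-length ratio 2:1); the short ones are alpha_{2}. The associated Dynkin diagram is a chain of 5 nodes with a double edge at one end; the terminal node there is the unique short simple root (B_5), so the type is B_5 (the algebra so(11)).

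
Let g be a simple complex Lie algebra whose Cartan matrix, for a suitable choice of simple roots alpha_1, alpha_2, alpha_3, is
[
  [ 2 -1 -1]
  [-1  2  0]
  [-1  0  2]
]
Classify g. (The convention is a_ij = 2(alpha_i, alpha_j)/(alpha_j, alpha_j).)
A_3

The matrix has rank 3 with 2's on the diagonal. Reading the off-diagonal entries as Dynkin edges (a single edge where a_ij = a_ji = -1; a double or triple edge where a_ij * a_ji = 2 or 3), the diagram is a chain of 3 nodes with single edges (A_3). One simple-root ordering that puts it in standard form is (alpha_3, alpha_1, alpha_2). So the algebra is type A_3, i.e. sl(4).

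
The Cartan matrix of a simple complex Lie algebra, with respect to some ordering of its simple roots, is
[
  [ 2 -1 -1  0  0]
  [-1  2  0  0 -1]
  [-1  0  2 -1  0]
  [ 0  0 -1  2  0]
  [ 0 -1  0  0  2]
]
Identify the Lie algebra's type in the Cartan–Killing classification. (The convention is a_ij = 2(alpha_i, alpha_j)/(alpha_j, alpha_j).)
The matrix has rank 5 with 2's on the diagonal. Reading the off-diagonal entries as Dynkin edges (a single edge where a_ij = a_ji = -1; a double or triple edge where a_ij * a_ji = 2 or 3), the diagram is a chain of 5 nodes with single edges (A_5). One simple-root ordering that puts it in standard form is (alpha_4, alpha_3, alpha_1, alpha_2, alpha_5). So the algebra is type A_5, i.e. sl(6).

A5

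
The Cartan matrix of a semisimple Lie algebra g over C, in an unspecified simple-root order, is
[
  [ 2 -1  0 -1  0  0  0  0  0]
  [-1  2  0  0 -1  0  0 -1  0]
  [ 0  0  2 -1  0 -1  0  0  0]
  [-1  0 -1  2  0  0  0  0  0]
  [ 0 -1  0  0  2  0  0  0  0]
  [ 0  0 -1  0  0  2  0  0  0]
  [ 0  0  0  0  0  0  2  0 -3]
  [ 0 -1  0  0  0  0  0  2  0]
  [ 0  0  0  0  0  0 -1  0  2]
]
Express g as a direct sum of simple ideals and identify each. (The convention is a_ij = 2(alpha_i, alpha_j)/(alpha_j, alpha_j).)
D_7 ⊕ G_2

The diagram associated to this matrix has two connected components: the simple roots {alpha_1, alpha_2, alpha_3, alpha_4, alpha_5, alpha_6, alpha_8} form a chain of 5 nodes with a fork of two nodes at one end (D_7), and {alpha_7, alpha_9} form two nodes joined by a triple edge (G_2). A semisimple Lie algebra decomposes uniquely as the direct sum of simple ideals, one per connected component of its Dynkin diagram, so g ≅ D_7 ⊕ G_2 (dimension 91 + 14 = 105).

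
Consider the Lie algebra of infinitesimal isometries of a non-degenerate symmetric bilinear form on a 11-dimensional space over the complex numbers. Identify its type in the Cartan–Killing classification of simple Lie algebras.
B5

This is so(11) with 11 odd, which has dimension 11(11-1)/2 = 55 and rank (11-1)/2 = 5. In the classification of classical Lie algebras, the orthogonal algebra so(2n+1) in an odd number of variables has type B_n; here n = 5, so the Dynkin diagram is a chain of 5 nodes with a double edge at one end; the terminal node there is the unique short simple root (B_5). Hence the type is B_5.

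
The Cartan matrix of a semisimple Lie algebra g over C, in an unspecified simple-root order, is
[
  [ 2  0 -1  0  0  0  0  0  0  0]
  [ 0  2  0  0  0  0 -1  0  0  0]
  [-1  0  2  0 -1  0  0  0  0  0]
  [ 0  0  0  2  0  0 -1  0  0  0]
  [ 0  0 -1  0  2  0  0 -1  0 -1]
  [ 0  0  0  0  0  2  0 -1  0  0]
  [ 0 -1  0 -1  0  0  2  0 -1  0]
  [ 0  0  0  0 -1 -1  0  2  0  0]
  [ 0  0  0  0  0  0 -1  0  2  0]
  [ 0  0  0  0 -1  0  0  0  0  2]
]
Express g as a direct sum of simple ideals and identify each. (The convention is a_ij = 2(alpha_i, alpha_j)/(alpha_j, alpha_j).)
The diagram associated to this matrix has two connected components: the simple roots {alpha_2, alpha_4, alpha_7, alpha_9} form a chain of 2 nodes with a fork of two nodes at one end (D_4), and {alpha_1, alpha_3, alpha_5, alpha_6, alpha_8, alpha_10} form a chain of 5 nodes with one extra node attached to the third node from one end (E_6). A semisimple Lie algebra decomposes uniquely as the direct sum of simple ideals, one per connected component of its Dynkin diagram, so g ≅ D_4 ⊕ E_6 (dimension 28 + 78 = 106).

type D_4 + type E_6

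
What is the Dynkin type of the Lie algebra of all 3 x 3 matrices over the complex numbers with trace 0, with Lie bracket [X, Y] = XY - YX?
A_2 (sl(3))

This is sl(3), which has dimension 3^2 - 1 = 8 and rank 3 - 1 = 2 (a Cartan subalgebra is the diagonal traceless matrices). In the classification of classical Lie algebras, the special linear algebra sl(n+1) has type A_n; here n = 2, so the Dynkin diagram is a chain of 2 nodes with single edges (A_2). Hence the type is A_2.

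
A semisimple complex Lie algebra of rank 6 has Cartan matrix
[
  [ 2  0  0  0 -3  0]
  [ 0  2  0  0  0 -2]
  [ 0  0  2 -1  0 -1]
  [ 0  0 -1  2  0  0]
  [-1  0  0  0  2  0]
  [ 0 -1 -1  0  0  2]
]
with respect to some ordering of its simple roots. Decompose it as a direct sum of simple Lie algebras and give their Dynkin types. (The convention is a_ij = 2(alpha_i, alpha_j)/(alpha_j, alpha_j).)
The diagram associated to this matrix has two connected components: the simple roots {alpha_2, alpha_3, alpha_4, alpha_6} form a chain of 4 nodes with a double edge at one end; the terminal node there is the unique long simple root (C_4), and {alpha_1, alpha_5} form two nodes joined by a triple edge (G_2). A semisimple Lie algebra decomposes uniquely as the direct sum of simple ideals, one per connected component of its Dynkin diagram, so g ≅ C_4 ⊕ G_2 (dimension 36 + 14 = 50).

type C_4 + type G_2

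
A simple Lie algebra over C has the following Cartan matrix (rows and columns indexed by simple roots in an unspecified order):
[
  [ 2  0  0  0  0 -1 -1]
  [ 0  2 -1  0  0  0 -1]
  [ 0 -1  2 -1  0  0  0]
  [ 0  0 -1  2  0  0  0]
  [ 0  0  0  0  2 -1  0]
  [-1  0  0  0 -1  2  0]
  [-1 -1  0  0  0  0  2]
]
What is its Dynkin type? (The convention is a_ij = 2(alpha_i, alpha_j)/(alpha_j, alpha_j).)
type A_7

The matrix has rank 7 with 2's on the diagonal. Reading the off-diagonal entries as Dynkin edges (a single edge where a_ij = a_ji = -1; a double or triple edge where a_ij * a_ji = 2 or 3), the diagram is a chain of 7 nodes with single edges (A_7). One simple-root ordering that puts it in standard form is (alpha_5, alpha_6, alpha_1, alpha_7, alpha_2, alpha_3, alpha_4). So the algebra is type A_7, i.e. sl(8).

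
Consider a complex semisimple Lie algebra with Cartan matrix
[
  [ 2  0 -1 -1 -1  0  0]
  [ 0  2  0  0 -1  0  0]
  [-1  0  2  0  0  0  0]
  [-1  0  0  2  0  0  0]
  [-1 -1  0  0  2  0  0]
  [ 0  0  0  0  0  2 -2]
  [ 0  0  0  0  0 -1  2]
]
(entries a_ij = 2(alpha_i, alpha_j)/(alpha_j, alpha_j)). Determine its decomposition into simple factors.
The diagram associated to this matrix has two connected components: the simple roots {alpha_6, alpha_7} form a chain of 2 nodes with a double edge at one end; the terminal node there is the unique short simple root (B_2), and {alpha_1, alpha_2, alpha_3, alpha_4, alpha_5} form a chain of 3 nodes with a fork of two nodes at one end (D_5). A semisimple Lie algebra decomposes uniquely as the direct sum of simple ideals, one per connected component of its Dynkin diagram, so g ≅ B_2 ⊕ D_5 (dimension 10 + 45 = 55).

B2 + D5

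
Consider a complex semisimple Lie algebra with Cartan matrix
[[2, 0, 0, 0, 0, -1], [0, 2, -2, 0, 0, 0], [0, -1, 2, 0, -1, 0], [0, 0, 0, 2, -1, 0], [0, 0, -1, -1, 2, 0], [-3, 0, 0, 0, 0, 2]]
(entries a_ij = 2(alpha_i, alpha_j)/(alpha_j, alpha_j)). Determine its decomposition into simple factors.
The diagram associated to this matrix has two connected components: the simple roots {alpha_2, alpha_3, alpha_4, alpha_5} form a chain of 4 nodes with a double edge at one end; the terminal node there is the unique long simple root (C_4), and {alpha_1, alpha_6} form two nodes joined by a triple edge (G_2). A semisimple Lie algebra decomposes uniquely as the direct sum of simple ideals, one per connected component of its Dynkin diagram, so g ≅ C_4 ⊕ G_2 (dimension 36 + 14 = 50).

type C_4 ⊕ type G_2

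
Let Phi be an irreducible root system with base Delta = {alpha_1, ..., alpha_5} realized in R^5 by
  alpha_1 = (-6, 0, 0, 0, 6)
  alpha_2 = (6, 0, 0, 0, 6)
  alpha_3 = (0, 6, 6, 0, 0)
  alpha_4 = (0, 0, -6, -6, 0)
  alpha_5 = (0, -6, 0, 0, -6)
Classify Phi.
type D_5

Compute the Cartan integers a_ij = 2(alpha_i, alpha_j)/(alpha_j, alpha_j); the resulting 5x5 Cartan matrix is
[[2, 0, 0, 0, -1], [0, 2, 0, 0, -1], [0, 0, 2, -1, -1], [0, 0, -1, 2, 0], [-1, -1, -1, 0, 2]].
All simple roots have the same length, so the diagram is simply laced. The associated Dynkin diagram is a chain of 3 nodes with a fork of two nodes at one end (D_5), so the type is D_5 (the algebra so(10)).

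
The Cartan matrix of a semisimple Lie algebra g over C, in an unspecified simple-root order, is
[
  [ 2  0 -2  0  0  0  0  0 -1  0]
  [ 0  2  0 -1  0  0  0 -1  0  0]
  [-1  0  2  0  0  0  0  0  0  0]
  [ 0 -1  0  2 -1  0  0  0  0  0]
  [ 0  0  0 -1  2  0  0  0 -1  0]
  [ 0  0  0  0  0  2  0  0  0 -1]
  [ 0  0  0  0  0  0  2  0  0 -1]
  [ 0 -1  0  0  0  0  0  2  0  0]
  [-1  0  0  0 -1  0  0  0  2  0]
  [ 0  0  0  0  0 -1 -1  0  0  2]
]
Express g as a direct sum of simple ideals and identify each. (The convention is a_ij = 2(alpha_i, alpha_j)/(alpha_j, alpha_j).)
The diagram associated to this matrix has two connected components: the simple roots {alpha_6, alpha_7, alpha_10} form a chain of 3 nodes with single edges (A_3), and {alpha_1, alpha_2, alpha_3, alpha_4, alpha_5, alpha_8, alpha_9} form a chain of 7 nodes with a double edge at one end; the terminal node there is the unique short simple root (B_7). A semisimple Lie algebra decomposes uniquely as the direct sum of simple ideals, one per connected component of its Dynkin diagram, so g ≅ A_3 ⊕ B_7 (dimension 15 + 105 = 120).

A_3 ⊕ B_7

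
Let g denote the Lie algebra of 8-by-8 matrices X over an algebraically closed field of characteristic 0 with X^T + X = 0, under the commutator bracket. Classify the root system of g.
This is so(8) with 8 even, which has dimension 8(8-1)/2 = 28 and rank 8/2 = 4. In the classification of classical Lie algebras, the orthogonal algebra so(2n) in an even number of variables has type D_n; here n = 4, so the Dynkin diagram is a chain of 2 nodes with a fork of two nodes at one end (D_4). Hence the type is D_4.

D4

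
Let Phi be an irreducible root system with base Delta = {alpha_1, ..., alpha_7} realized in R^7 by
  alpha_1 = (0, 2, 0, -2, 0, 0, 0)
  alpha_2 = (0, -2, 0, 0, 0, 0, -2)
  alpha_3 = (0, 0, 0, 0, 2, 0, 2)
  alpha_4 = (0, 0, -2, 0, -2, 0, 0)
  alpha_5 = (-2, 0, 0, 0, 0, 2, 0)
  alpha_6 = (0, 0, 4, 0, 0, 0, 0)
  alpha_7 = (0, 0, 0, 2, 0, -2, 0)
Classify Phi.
Compute the Cartan integers a_ij = 2(alpha_i, alpha_j)/(alpha_j, alpha_j); the resulting 7x7 Cartan matrix is
[[2, -1, 0, 0, 0, 0, -1], [-1, 2, -1, 0, 0, 0, 0], [0, -1, 2, -1, 0, 0, 0], [0, 0, -1, 2, 0, -1, 0], [0, 0, 0, 0, 2, 0, -1], [0, 0, 0, -2, 0, 2, 0], [-1, 0, 0, 0, -1, 0, 2]].
The roots have two lengths (squared-length ratio 2:1); the short ones are alpha_{1,2,3,4,5,7}. The associated Dynkin diagram is a chain of 7 nodes with a double edge at one end; the terminal node there is the unique long simple root (C_7), so the type is C_7 (the algebra sp(14)).

type C_7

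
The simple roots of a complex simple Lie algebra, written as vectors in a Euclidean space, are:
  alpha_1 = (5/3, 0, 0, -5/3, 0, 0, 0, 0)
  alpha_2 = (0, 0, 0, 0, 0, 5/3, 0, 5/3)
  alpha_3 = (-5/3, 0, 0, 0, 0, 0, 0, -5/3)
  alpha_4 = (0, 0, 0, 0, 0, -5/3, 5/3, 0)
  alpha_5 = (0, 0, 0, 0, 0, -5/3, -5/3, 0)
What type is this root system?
type D_5

Compute the Cartan integers a_ij = 2(alpha_i, alpha_j)/(alpha_j, alpha_j); the resulting 5x5 Cartan matrix is
[[2, 0, -1, 0, 0], [0, 2, -1, -1, -1], [-1, -1, 2, 0, 0], [0, -1, 0, 2, 0], [0, -1, 0, 0, 2]].
All simple roots have the same length, so the diagram is simply laced. The associated Dynkin diagram is a chain of 3 nodes with a fork of two nodes at one end (D_5), so the type is D_5 (the algebra so(10)).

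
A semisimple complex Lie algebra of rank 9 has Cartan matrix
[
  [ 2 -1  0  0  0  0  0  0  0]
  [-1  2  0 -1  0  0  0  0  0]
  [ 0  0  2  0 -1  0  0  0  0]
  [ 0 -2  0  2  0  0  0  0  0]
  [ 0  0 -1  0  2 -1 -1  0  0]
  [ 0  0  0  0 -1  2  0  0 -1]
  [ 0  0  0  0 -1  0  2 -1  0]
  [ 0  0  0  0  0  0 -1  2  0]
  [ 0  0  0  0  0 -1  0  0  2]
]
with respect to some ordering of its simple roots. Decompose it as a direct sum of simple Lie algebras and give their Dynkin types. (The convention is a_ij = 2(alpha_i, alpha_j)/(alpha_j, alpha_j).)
C_3 + E_6

The diagram associated to this matrix has two connected components: the simple roots {alpha_1, alpha_2, alpha_4} form a chain of 3 nodes with a double edge at one end; the terminal node there is the unique long simple root (C_3), and {alpha_3, alpha_5, alpha_6, alpha_7, alpha_8, alpha_9} form a chain of 5 nodes with one extra node attached to the third node from one end (E_6). A semisimple Lie algebra decomposes uniquely as the direct sum of simple ideals, one per connected component of its Dynkin diagram, so g ≅ C_3 ⊕ E_6 (dimension 21 + 78 = 99).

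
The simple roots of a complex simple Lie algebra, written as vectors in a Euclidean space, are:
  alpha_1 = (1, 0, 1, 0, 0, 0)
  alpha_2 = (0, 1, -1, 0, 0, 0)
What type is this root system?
Compute the Cartan integers a_ij = 2(alpha_i, alpha_j)/(alpha_j, alpha_j); the resulting 2x2 Cartan matrix is
[[2, -1], [-1, 2]].
All simple roots have the same length, so the diagram is simply laced. The associated Dynkin diagram is a chain of 2 nodes with single edges (A_2), so the type is A_2 (the algebra sl(3)).

type A_2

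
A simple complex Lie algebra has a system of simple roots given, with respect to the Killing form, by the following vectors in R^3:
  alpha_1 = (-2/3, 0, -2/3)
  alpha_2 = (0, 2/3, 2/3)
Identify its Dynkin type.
A2

Compute the Cartan integers a_ij = 2(alpha_i, alpha_j)/(alpha_j, alpha_j); the resulting 2x2 Cartan matrix is
[[2, -1], [-1, 2]].
All simple roots have the same length, so the diagram is simply laced. The associated Dynkin diagram is a chain of 2 nodes with single edges (A_2), so the type is A_2 (the algebra sl(3)).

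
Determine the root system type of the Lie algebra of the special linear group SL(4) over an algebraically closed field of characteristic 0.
This is sl(4), which has dimension 4^2 - 1 = 15 and rank 4 - 1 = 3 (a Cartan subalgebra is the diagonal traceless matrices). In the classification of classical Lie algebras, the special linear algebra sl(n+1) has type A_n; here n = 3, so the Dynkin diagram is a chain of 3 nodes with single edges (A_3). Hence the type is A_3.

A_3 (sl(4))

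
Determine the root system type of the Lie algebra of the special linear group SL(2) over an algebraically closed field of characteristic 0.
A_1 (sl(2))

This is sl(2), which has dimension 2^2 - 1 = 3 and rank 2 - 1 = 1 (a Cartan subalgebra is the diagonal traceless matrices). In the classification of classical Lie algebras, the special linear algebra sl(n+1) has type A_n; here n = 1, so the Dynkin diagram is a chain of 1 nodes with single edges (A_1). Hence the type is A_1.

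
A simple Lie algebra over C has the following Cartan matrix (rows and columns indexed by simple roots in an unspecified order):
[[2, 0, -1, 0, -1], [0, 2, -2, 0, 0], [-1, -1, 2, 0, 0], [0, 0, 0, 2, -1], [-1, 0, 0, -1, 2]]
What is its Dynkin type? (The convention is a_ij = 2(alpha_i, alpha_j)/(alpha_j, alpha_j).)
The matrix has rank 5 with 2's on the diagonal. Reading the off-diagonal entries as Dynkin edges (a single edge where a_ij = a_ji = -1; a double or triple edge where a_ij * a_ji = 2 or 3), the diagram is a chain of 5 nodes with a double edge at one end; the terminal node there is the unique long simple root (C_5). One simple-root ordering that puts it in standard form is (alpha_4, alpha_5, alpha_1, alpha_3, alpha_2). So the algebra is type C_5, i.e. sp(10).

C_5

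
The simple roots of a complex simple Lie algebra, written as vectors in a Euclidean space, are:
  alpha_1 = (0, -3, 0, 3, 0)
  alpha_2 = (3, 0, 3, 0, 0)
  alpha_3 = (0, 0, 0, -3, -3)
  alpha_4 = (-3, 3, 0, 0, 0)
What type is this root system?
Compute the Cartan integers a_ij = 2(alpha_i, alpha_j)/(alpha_j, alpha_j); the resulting 4x4 Cartan matrix is
[[2, 0, -1, -1], [0, 2, 0, -1], [-1, 0, 2, 0], [-1, -1, 0, 2]].
All simple roots have the same length, so the diagram is simply laced. The associated Dynkin diagram is a chain of 4 nodes with single edges (A_4), so the type is A_4 (the algebra sl(5)).

A4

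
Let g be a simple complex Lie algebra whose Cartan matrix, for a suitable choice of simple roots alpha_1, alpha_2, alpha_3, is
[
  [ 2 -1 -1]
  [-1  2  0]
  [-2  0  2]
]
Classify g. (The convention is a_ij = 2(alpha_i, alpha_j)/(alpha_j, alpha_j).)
type C_3

The matrix has rank 3 with 2's on the diagonal. Reading the off-diagonal entries as Dynkin edges (a single edge where a_ij = a_ji = -1; a double or triple edge where a_ij * a_ji = 2 or 3), the diagram is a chain of 3 nodes with a double edge at one end; the terminal node there is the unique long simple root (C_3). One simple-root ordering that puts it in standard form is (alpha_2, alpha_1, alpha_3). So the algebra is type C_3, i.e. sp(6).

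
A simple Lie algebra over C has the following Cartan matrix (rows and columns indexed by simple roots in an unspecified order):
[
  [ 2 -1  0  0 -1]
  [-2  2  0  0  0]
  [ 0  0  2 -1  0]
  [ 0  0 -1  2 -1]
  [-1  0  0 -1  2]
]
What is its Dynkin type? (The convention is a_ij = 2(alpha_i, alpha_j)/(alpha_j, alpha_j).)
The matrix has rank 5 with 2's on the diagonal. Reading the off-diagonal entries as Dynkin edges (a single edge where a_ij = a_ji = -1; a double or triple edge where a_ij * a_ji = 2 or 3), the diagram is a chain of 5 nodes with a double edge at one end; the terminal node there is the unique long simple root (C_5). One simple-root ordering that puts it in standard form is (alpha_3, alpha_4, alpha_5, alpha_1, alpha_2). So the algebra is type C_5, i.e. sp(10).

C_5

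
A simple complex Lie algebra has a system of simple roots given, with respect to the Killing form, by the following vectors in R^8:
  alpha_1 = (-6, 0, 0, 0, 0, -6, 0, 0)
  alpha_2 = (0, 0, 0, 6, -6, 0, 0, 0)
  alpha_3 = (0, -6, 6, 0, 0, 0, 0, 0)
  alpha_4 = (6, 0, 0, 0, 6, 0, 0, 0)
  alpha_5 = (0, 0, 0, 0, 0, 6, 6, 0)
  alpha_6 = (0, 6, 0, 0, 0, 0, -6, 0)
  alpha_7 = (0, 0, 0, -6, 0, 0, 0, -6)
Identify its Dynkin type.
Compute the Cartan integers a_ij = 2(alpha_i, alpha_j)/(alpha_j, alpha_j); the resulting 7x7 Cartan matrix is
[[2, 0, 0, -1, -1, 0, 0], [0, 2, 0, -1, 0, 0, -1], [0, 0, 2, 0, 0, -1, 0], [-1, -1, 0, 2, 0, 0, 0], [-1, 0, 0, 0, 2, -1, 0], [0, 0, -1, 0, -1, 2, 0], [0, -1, 0, 0, 0, 0, 2]].
All simple roots have the same length, so the diagram is simply laced. The associated Dynkin diagram is a chain of 7 nodes with single edges (A_7), so the type is A_7 (the algebra sl(8)).

A7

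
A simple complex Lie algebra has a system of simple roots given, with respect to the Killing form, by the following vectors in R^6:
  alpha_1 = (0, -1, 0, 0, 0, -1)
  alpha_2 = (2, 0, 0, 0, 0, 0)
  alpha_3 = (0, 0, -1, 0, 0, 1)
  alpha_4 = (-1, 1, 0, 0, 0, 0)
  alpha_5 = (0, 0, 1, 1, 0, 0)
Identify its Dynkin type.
type C_5

Compute the Cartan integers a_ij = 2(alpha_i, alpha_j)/(alpha_j, alpha_j); the resulting 5x5 Cartan matrix is
[[2, 0, -1, -1, 0], [0, 2, 0, -2, 0], [-1, 0, 2, 0, -1], [-1, -1, 0, 2, 0], [0, 0, -1, 0, 2]].
The roots have two lengths (squared-length ratio 2:1); the short ones are alpha_{1,3,4,5}. The associated Dynkin diagram is a chain of 5 nodes with a double edge at one end; the terminal node there is the unique long simple root (C_5), so the type is C_5 (the algebra sp(10)).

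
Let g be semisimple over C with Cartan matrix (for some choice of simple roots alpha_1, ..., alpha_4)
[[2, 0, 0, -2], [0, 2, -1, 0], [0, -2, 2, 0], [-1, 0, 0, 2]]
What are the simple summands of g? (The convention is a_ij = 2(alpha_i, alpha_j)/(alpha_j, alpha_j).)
B_2 ⊕ B_2

The diagram associated to this matrix has two connected components: the simple roots {alpha_1, alpha_4} form a chain of 2 nodes with a double edge at one end; the terminal node there is the unique short simple root (B_2), and {alpha_2, alpha_3} form a chain of 2 nodes with a double edge at one end; the terminal node there is the unique short simple root (B_2). A semisimple Lie algebra decomposes uniquely as the direct sum of simple ideals, one per connected component of its Dynkin diagram, so g ≅ B_2 ⊕ B_2 (dimension 10 + 10 = 20).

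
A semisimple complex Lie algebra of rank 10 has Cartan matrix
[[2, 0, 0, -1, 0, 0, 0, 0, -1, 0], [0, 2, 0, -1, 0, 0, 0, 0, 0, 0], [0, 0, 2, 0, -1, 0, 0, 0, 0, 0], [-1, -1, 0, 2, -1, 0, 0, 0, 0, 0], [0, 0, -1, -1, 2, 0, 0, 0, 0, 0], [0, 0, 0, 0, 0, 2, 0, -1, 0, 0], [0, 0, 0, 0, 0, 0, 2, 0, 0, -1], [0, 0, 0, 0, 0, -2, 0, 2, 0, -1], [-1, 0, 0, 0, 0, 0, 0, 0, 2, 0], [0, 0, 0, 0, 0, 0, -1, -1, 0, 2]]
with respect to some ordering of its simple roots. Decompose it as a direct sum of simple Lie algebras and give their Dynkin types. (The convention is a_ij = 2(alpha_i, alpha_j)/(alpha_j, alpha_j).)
B_4 ⊕ E_6

The diagram associated to this matrix has two connected components: the simple roots {alpha_6, alpha_7, alpha_8, alpha_10} form a chain of 4 nodes with a double edge at one end; the terminal node there is the unique short simple root (B_4), and {alpha_1, alpha_2, alpha_3, alpha_4, alpha_5, alpha_9} form a chain of 5 nodes with one extra node attached to the third node from one end (E_6). A semisimple Lie algebra decomposes uniquely as the direct sum of simple ideals, one per connected component of its Dynkin diagram, so g ≅ B_4 ⊕ E_6 (dimension 36 + 78 = 114).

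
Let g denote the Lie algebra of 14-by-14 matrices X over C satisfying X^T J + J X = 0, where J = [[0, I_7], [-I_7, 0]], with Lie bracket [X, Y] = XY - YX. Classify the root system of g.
This is sp(14), which has dimension 14(14+1)/2 = 105 and rank 14/2 = 7. In the classification of classical Lie algebras, the symplectic algebra sp(2n) has type C_n; here n = 7, so the Dynkin diagram is a chain of 7 nodes with a double edge at one end; the terminal node there is the unique long simple root (C_7). Hence the type is C_7.

C_7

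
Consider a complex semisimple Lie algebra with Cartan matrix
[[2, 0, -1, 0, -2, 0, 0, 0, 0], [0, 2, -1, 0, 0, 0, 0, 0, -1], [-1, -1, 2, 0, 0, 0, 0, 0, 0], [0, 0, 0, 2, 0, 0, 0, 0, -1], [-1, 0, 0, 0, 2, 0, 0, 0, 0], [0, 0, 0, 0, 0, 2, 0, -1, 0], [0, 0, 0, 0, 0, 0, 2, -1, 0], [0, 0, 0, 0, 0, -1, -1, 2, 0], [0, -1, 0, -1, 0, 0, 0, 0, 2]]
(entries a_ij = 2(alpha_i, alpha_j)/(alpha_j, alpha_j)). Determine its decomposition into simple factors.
A_3 + B_6

The diagram associated to this matrix has two connected components: the simple roots {alpha_6, alpha_7, alpha_8} form a chain of 3 nodes with single edges (A_3), and {alpha_1, alpha_2, alpha_3, alpha_4, alpha_5, alpha_9} form a chain of 6 nodes with a double edge at one end; the terminal node there is the unique short simple root (B_6). A semisimple Lie algebra decomposes uniquely as the direct sum of simple ideals, one per connected component of its Dynkin diagram, so g ≅ A_3 ⊕ B_6 (dimension 15 + 78 = 93).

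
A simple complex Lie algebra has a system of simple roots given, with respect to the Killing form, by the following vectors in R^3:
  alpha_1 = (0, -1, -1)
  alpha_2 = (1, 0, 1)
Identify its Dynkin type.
Compute the Cartan integers a_ij = 2(alpha_i, alpha_j)/(alpha_j, alpha_j); the resulting 2x2 Cartan matrix is
[[2, -1], [-1, 2]].
All simple roots have the same length, so the diagram is simply laced. The associated Dynkin diagram is a chain of 2 nodes with single edges (A_2), so the type is A_2 (the algebra sl(3)).

A2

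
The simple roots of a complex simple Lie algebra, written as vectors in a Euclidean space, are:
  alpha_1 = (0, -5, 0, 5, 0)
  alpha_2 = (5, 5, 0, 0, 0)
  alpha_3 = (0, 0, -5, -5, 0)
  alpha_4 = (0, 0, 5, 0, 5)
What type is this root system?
type A_4

Compute the Cartan integers a_ij = 2(alpha_i, alpha_j)/(alpha_j, alpha_j); the resulting 4x4 Cartan matrix is
[[2, -1, -1, 0], [-1, 2, 0, 0], [-1, 0, 2, -1], [0, 0, -1, 2]].
All simple roots have the same length, so the diagram is simply laced. The associated Dynkin diagram is a chain of 4 nodes with single edges (A_4), so the type is A_4 (the algebra sl(5)).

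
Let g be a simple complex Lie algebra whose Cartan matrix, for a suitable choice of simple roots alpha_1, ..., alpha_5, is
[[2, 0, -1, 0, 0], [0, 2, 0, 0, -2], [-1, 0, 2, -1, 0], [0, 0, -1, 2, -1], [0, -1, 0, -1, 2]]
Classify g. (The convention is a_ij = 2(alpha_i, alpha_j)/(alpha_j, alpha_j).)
C5

The matrix has rank 5 with 2's on the diagonal. Reading the off-diagonal entries as Dynkin edges (a single edge where a_ij = a_ji = -1; a double or triple edge where a_ij * a_ji = 2 or 3), the diagram is a chain of 5 nodes with a double edge at one end; the terminal node there is the unique long simple root (C_5). One simple-root ordering that puts it in standard form is (alpha_1, alpha_3, alpha_4, alpha_5, alpha_2). So the algebra is type C_5, i.e. sp(10).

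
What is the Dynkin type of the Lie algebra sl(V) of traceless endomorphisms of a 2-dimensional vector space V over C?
This is sl(2), which has dimension 2^2 - 1 = 3 and rank 2 - 1 = 1 (a Cartan subalgebra is the diagonal traceless matrices). In the classification of classical Lie algebras, the special linear algebra sl(n+1) has type A_n; here n = 1, so the Dynkin diagram is a chain of 1 nodes with single edges (A_1). Hence the type is A_1.

A1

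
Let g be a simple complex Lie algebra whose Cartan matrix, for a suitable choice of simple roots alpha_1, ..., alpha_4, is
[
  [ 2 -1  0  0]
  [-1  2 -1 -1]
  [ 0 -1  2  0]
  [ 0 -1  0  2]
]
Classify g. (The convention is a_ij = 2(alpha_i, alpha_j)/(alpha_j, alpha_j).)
D_4

The matrix has rank 4 with 2's on the diagonal. Reading the off-diagonal entries as Dynkin edges (a single edge where a_ij = a_ji = -1; a double or triple edge where a_ij * a_ji = 2 or 3), the diagram is a chain of 2 nodes with a fork of two nodes at one end (D_4). One simple-root ordering that puts it in standard form is (alpha_1, alpha_2, alpha_3, alpha_4). So the algebra is type D_4, i.e. so(8).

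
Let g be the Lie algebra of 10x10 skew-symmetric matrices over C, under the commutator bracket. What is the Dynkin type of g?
This is so(10) with 10 even, which has dimension 10(10-1)/2 = 45 and rank 10/2 = 5. In the classification of classical Lie algebras, the orthogonal algebra so(2n) in an even number of variables has type D_n; here n = 5, so the Dynkin diagram is a chain of 3 nodes with a fork of two nodes at one end (D_5). Hence the type is D_5.

D5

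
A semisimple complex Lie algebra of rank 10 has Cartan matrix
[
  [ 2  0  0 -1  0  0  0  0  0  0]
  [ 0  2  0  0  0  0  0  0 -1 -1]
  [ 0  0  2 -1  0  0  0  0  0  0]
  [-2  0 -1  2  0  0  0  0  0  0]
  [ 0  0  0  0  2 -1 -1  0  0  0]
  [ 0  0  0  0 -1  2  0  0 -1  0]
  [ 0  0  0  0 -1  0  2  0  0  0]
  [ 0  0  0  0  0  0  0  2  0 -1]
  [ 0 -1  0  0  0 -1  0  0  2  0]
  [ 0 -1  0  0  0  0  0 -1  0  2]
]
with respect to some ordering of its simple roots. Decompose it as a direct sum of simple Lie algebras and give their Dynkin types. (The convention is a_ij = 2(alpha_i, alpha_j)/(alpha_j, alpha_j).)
type A_7 ⊕ type B_3

The diagram associated to this matrix has two connected components: the simple roots {alpha_2, alpha_5, alpha_6, alpha_7, alpha_8, alpha_9, alpha_10} form a chain of 7 nodes with single edges (A_7), and {alpha_1, alpha_3, alpha_4} form a chain of 3 nodes with a double edge at one end; the terminal node there is the unique short simple root (B_3). A semisimple Lie algebra decomposes uniquely as the direct sum of simple ideals, one per connected component of its Dynkin diagram, so g ≅ A_7 ⊕ B_3 (dimension 63 + 21 = 84).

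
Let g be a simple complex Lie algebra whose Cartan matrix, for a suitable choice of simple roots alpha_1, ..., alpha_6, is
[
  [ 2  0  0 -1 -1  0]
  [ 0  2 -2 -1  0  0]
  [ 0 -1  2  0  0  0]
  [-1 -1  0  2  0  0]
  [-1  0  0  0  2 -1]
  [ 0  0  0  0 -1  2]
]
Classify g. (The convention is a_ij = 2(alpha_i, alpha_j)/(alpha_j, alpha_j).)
type B_6

The matrix has rank 6 with 2's on the diagonal. Reading the off-diagonal entries as Dynkin edges (a single edge where a_ij = a_ji = -1; a double or triple edge where a_ij * a_ji = 2 or 3), the diagram is a chain of 6 nodes with a double edge at one end; the terminal node there is the unique short simple root (B_6). One simple-root ordering that puts it in standard form is (alpha_6, alpha_5, alpha_1, alpha_4, alpha_2, alpha_3). So the algebra is type B_6, i.e. so(13).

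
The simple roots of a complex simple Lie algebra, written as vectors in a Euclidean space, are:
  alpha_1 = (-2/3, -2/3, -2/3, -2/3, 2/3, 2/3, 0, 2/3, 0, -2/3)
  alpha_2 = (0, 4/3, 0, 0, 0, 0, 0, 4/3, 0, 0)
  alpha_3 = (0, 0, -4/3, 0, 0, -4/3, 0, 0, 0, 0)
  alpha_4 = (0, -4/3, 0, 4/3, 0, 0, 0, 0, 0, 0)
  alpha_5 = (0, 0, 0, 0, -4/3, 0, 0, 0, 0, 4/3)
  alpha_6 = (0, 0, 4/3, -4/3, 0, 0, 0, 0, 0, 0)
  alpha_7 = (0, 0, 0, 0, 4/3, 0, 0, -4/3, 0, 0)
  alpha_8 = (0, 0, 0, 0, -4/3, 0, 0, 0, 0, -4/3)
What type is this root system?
E_8

Compute the Cartan integers a_ij = 2(alpha_i, alpha_j)/(alpha_j, alpha_j); the resulting 8x8 Cartan matrix is
[[2, 0, 0, 0, -1, 0, 0, 0], [0, 2, 0, -1, 0, 0, -1, 0], [0, 0, 2, 0, 0, -1, 0, 0], [0, -1, 0, 2, 0, -1, 0, 0], [-1, 0, 0, 0, 2, 0, -1, 0], [0, 0, -1, -1, 0, 2, 0, 0], [0, -1, 0, 0, -1, 0, 2, -1], [0, 0, 0, 0, 0, 0, -1, 2]].
All simple roots have the same length, so the diagram is simply laced. The associated Dynkin diagram is a chain of 7 nodes with one extra node attached to the third node from one end (E_8), so the type is E_8.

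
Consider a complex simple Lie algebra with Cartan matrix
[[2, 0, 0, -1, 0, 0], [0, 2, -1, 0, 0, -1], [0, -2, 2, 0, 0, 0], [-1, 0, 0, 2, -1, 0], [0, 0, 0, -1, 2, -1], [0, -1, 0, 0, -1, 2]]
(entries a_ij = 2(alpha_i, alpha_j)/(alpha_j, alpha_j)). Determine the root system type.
C_6 (sp(12))

The matrix has rank 6 with 2's on the diagonal. Reading the off-diagonal entries as Dynkin edges (a single edge where a_ij = a_ji = -1; a double or triple edge where a_ij * a_ji = 2 or 3), the diagram is a chain of 6 nodes with a double edge at one end; the terminal node there is the unique long simple root (C_6). One simple-root ordering that puts it in standard form is (alpha_1, alpha_4, alpha_5, alpha_6, alpha_2, alpha_3). So the algebra is type C_6, i.e. sp(12).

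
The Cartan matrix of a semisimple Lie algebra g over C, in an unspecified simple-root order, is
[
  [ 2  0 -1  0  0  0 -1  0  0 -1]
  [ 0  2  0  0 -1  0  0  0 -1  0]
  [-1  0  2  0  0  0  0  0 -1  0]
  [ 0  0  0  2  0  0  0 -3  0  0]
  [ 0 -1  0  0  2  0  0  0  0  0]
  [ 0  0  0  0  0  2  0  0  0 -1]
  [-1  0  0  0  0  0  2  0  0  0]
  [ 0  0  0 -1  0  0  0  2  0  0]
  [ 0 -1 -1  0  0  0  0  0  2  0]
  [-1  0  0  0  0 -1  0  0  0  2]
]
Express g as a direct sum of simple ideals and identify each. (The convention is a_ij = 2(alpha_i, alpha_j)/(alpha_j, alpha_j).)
The diagram associated to this matrix has two connected components: the simple roots {alpha_1, alpha_2, alpha_3, alpha_5, alpha_6, alpha_7, alpha_9, alpha_10} form a chain of 7 nodes with one extra node attached to the third node from one end (E_8), and {alpha_4, alpha_8} form two nodes joined by a triple edge (G_2). A semisimple Lie algebra decomposes uniquely as the direct sum of simple ideals, one per connected component of its Dynkin diagram, so g ≅ E_8 ⊕ G_2 (dimension 248 + 14 = 262).

E_8 + G_2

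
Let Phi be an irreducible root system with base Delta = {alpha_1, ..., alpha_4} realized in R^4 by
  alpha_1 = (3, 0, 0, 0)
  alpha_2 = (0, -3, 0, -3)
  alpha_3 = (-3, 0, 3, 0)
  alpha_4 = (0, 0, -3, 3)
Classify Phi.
Compute the Cartan integers a_ij = 2(alpha_i, alpha_j)/(alpha_j, alpha_j); the resulting 4x4 Cartan matrix is
[[2, 0, -1, 0], [0, 2, 0, -1], [-2, 0, 2, -1], [0, -1, -1, 2]].
The roots have two lengths (squared-length ratio 2:1); the short ones are alpha_{1}. The associated Dynkin diagram is a chain of 4 nodes with a double edge at one end; the terminal node there is the unique short simple root (B_4), so the type is B_4 (the algebra so(9)).

B_4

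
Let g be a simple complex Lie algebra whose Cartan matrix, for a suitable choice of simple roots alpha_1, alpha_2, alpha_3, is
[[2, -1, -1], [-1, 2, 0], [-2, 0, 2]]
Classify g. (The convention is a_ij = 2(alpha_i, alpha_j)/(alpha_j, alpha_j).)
The matrix has rank 3 with 2's on the diagonal. Reading the off-diagonal entries as Dynkin edges (a single edge where a_ij = a_ji = -1; a double or triple edge where a_ij * a_ji = 2 or 3), the diagram is a chain of 3 nodes with a double edge at one end; the terminal node there is the unique long simple root (C_3). One simple-root ordering that puts it in standard form is (alpha_2, alpha_1, alpha_3). So the algebra is type C_3, i.e. sp(6).

C_3 (sp(6))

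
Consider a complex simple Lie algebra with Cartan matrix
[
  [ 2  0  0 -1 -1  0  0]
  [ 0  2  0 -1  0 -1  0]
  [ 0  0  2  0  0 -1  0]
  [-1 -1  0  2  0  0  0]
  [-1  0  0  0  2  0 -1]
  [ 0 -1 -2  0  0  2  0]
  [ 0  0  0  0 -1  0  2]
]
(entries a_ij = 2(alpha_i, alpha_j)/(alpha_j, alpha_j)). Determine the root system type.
B7

The matrix has rank 7 with 2's on the diagonal. Reading the off-diagonal entries as Dynkin edges (a single edge where a_ij = a_ji = -1; a double or triple edge where a_ij * a_ji = 2 or 3), the diagram is a chain of 7 nodes with a double edge at one end; the terminal node there is the unique short simple root (B_7). One simple-root ordering that puts it in standard form is (alpha_7, alpha_5, alpha_1, alpha_4, alpha_2, alpha_6, alpha_3). So the algebra is type B_7, i.e. so(15).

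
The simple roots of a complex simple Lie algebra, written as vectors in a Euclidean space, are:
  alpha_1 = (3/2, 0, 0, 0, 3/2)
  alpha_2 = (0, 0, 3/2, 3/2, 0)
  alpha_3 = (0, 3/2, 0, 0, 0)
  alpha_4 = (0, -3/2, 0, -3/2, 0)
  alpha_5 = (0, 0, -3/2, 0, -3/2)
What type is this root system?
B5

Compute the Cartan integers a_ij = 2(alpha_i, alpha_j)/(alpha_j, alpha_j); the resulting 5x5 Cartan matrix is
[[2, 0, 0, 0, -1], [0, 2, 0, -1, -1], [0, 0, 2, -1, 0], [0, -1, -2, 2, 0], [-1, -1, 0, 0, 2]].
The roots have two lengths (squared-length ratio 2:1); the short ones are alpha_{3}. The associated Dynkin diagram is a chain of 5 nodes with a double edge at one end; the terminal node there is the unique short simple root (B_5), so the type is B_5 (the algebra so(11)).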